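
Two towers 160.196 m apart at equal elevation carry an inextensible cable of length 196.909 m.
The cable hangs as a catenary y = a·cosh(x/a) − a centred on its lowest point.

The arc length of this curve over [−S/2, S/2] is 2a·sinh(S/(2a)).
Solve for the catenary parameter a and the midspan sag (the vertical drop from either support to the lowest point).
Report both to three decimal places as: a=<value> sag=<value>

a=70.541 sag=50.576

seed: a₀ = √(S³/(24(L−S))) = √(160.196³/(24·36.713)) = 68.306486
iter 1: u=1.172627  f(a)=+2.608e+00  f'(a)=-1.230e+00  a ← 68.306486 − (+2.608e+00/-1.230e+00) = 70.426741
iter 2: u=1.137324  f(a)=+1.264e-01  f'(a)=-1.114e+00  a ← 70.426741 − (+1.264e-01/-1.114e+00) = 70.540220
iter 3: u=1.135494  f(a)=+3.301e-04  f'(a)=-1.108e+00  a ← 70.540220 − (+3.301e-04/-1.108e+00) = 70.540518
iter 4: u=1.135489  f(a)=+2.265e-09  f'(a)=-1.108e+00  a ← 70.540518 − (+2.265e-09/-1.108e+00) = 70.540518
iter 5: u=1.135489  f(a)=-2.842e-14  f'(a)=-1.108e+00  a ← 70.540518 − (-2.842e-14/-1.108e+00) = 70.540518
converged: |Δa| < 1e-12 after 5 iterations
sag = a·(cosh(S/(2a)) − 1) = 70.540518·(cosh(1.135489) − 1) = 50.576175
T_max/T_min = cosh(S/(2a)) = 1.716980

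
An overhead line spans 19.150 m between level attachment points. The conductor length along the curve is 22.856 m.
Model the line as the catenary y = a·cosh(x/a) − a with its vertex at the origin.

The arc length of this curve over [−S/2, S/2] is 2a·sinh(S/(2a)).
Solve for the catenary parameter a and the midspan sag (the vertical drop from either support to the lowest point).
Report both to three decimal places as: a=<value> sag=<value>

seed: a₀ = √(S³/(24(L−S))) = √(19.150³/(24·3.706)) = 8.885765
iter 1: u=1.077566  f(a)=+2.212e-01  f'(a)=-9.351e-01  a ← 8.885765 − (+2.212e-01/-9.351e-01) = 9.122323
iter 2: u=1.049623  f(a)=+9.141e-03  f'(a)=-8.593e-01  a ← 9.122323 − (+9.141e-03/-8.593e-01) = 9.132962
iter 3: u=1.048400  f(a)=+1.710e-05  f'(a)=-8.561e-01  a ← 9.132962 − (+1.710e-05/-8.561e-01) = 9.132982
iter 4: u=1.048398  f(a)=+6.009e-11  f'(a)=-8.560e-01  a ← 9.132982 − (+6.009e-11/-8.560e-01) = 9.132982
iter 5: u=1.048398  f(a)=+0.000e+00  f'(a)=-8.560e-01  a ← 9.132982 − (+0.000e+00/-8.560e-01) = 9.132982
converged: |Δa| < 1e-12 after 5 iterations
sag = a·(cosh(S/(2a)) − 1) = 9.132982·(cosh(1.048398) − 1) = 5.496117
T_max/T_min = cosh(S/(2a)) = 1.601788

a=9.133 sag=5.496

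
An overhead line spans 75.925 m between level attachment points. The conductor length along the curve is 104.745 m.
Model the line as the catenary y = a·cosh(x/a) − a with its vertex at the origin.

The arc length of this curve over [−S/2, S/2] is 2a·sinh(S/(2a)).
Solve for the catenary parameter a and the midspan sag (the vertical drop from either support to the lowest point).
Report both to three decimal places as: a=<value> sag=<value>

seed: a₀ = √(S³/(24(L−S))) = √(75.925³/(24·28.820)) = 25.155016
iter 1: u=1.509142  f(a)=+3.466e+00  f'(a)=-2.858e+00  a ← 25.155016 − (+3.466e+00/-2.858e+00) = 26.367807
iter 2: u=1.439729  f(a)=+2.664e-01  f'(a)=-2.434e+00  a ← 26.367807 − (+2.664e-01/-2.434e+00) = 26.477270
iter 3: u=1.433777  f(a)=+1.864e-03  f'(a)=-2.400e+00  a ← 26.477270 − (+1.864e-03/-2.400e+00) = 26.478046
iter 4: u=1.433735  f(a)=+9.263e-08  f'(a)=-2.399e+00  a ← 26.478046 − (+9.263e-08/-2.399e+00) = 26.478046
iter 5: u=1.433735  f(a)=+0.000e+00  f'(a)=-2.399e+00  a ← 26.478046 − (+0.000e+00/-2.399e+00) = 26.478046
converged: |Δa| < 1e-12 after 5 iterations
sag = a·(cosh(S/(2a)) − 1) = 26.478046·(cosh(1.433735) − 1) = 32.207264
T_max/T_min = cosh(S/(2a)) = 2.216376

a=26.478 sag=32.207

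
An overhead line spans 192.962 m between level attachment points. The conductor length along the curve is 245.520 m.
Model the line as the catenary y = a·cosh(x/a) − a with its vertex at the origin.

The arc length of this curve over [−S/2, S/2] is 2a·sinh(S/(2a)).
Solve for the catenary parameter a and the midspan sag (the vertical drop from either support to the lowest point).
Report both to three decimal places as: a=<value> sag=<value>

seed: a₀ = √(S³/(24(L−S))) = √(192.962³/(24·52.558)) = 75.471443
iter 1: u=1.278378  f(a)=+4.466e+00  f'(a)=-1.634e+00  a ← 75.471443 − (+4.466e+00/-1.634e+00) = 78.204196
iter 2: u=1.233706  f(a)=+2.540e-01  f'(a)=-1.453e+00  a ← 78.204196 − (+2.540e-01/-1.453e+00) = 78.379009
iter 3: u=1.230955  f(a)=+9.315e-04  f'(a)=-1.442e+00  a ← 78.379009 − (+9.315e-04/-1.442e+00) = 78.379655
iter 4: u=1.230944  f(a)=+1.263e-08  f'(a)=-1.442e+00  a ← 78.379655 − (+1.263e-08/-1.442e+00) = 78.379655
iter 5: u=1.230944  f(a)=+2.842e-14  f'(a)=-1.442e+00  a ← 78.379655 − (+2.842e-14/-1.442e+00) = 78.379655
converged: |Δa| < 1e-12 after 5 iterations
sag = a·(cosh(S/(2a)) − 1) = 78.379655·(cosh(1.230944) − 1) = 67.268510
T_max/T_min = cosh(S/(2a)) = 1.858239

a=78.380 sag=67.269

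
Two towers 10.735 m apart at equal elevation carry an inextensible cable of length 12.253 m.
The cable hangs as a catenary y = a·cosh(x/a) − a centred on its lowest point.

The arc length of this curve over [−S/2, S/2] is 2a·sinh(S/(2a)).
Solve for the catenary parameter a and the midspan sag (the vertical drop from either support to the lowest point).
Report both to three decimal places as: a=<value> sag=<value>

seed: a₀ = √(S³/(24(L−S))) = √(10.735³/(24·1.518)) = 5.827222
iter 1: u=0.921108  f(a)=+6.571e-02  f'(a)=-5.666e-01  a ← 5.827222 − (+6.571e-02/-5.666e-01) = 5.943206
iter 2: u=0.903132  f(a)=+2.013e-03  f'(a)=-5.323e-01  a ← 5.943206 − (+2.013e-03/-5.323e-01) = 5.946988
iter 3: u=0.902558  f(a)=+2.022e-06  f'(a)=-5.313e-01  a ← 5.946988 − (+2.022e-06/-5.313e-01) = 5.946992
iter 4: u=0.902557  f(a)=+2.045e-12  f'(a)=-5.313e-01  a ← 5.946992 − (+2.045e-12/-5.313e-01) = 5.946992
converged: |Δa| < 1e-12 after 4 iterations
sag = a·(cosh(S/(2a)) − 1) = 5.946992·(cosh(0.902557) − 1) = 2.591200
T_max/T_min = cosh(S/(2a)) = 1.435716

a=5.947 sag=2.591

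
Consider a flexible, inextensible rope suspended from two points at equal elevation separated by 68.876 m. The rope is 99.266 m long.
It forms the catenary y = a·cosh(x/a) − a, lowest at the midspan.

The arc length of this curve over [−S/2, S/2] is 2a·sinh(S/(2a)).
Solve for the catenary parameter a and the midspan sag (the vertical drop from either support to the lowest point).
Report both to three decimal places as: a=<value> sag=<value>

a=22.445 sag=32.027

seed: a₀ = √(S³/(24(L−S))) = √(68.876³/(24·30.390)) = 21.165616
iter 1: u=1.627073  f(a)=+4.286e+00  f'(a)=-3.707e+00  a ← 21.165616 − (+4.286e+00/-3.707e+00) = 22.321631
iter 2: u=1.542808  f(a)=+3.762e-01  f'(a)=-3.083e+00  a ← 22.321631 − (+3.762e-01/-3.083e+00) = 22.443658
iter 3: u=1.534420  f(a)=+3.514e-03  f'(a)=-3.025e+00  a ← 22.443658 − (+3.514e-03/-3.025e+00) = 22.444820
iter 4: u=1.534341  f(a)=+3.130e-07  f'(a)=-3.025e+00  a ← 22.444820 − (+3.130e-07/-3.025e+00) = 22.444820
iter 5: u=1.534341  f(a)=+0.000e+00  f'(a)=-3.025e+00  a ← 22.444820 − (+0.000e+00/-3.025e+00) = 22.444820
converged: |Δa| < 1e-12 after 5 iterations
sag = a·(cosh(S/(2a)) − 1) = 22.444820·(cosh(1.534341) − 1) = 32.027234
T_max/T_min = cosh(S/(2a)) = 2.426932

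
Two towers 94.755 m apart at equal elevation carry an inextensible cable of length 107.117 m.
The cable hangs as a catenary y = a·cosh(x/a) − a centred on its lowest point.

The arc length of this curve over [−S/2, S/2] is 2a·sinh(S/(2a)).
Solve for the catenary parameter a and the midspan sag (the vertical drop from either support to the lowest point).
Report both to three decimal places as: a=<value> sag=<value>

seed: a₀ = √(S³/(24(L−S))) = √(94.755³/(24·12.362)) = 53.549228
iter 1: u=0.884747  f(a)=+4.930e-01  f'(a)=-4.989e-01  a ← 53.549228 − (+4.930e-01/-4.989e-01) = 54.537357
iter 2: u=0.868716  f(a)=+1.398e-02  f'(a)=-4.709e-01  a ← 54.537357 − (+1.398e-02/-4.709e-01) = 54.567032
iter 3: u=0.868244  f(a)=+1.196e-05  f'(a)=-4.701e-01  a ← 54.567032 − (+1.196e-05/-4.701e-01) = 54.567058
iter 4: u=0.868244  f(a)=+8.768e-12  f'(a)=-4.701e-01  a ← 54.567058 − (+8.768e-12/-4.701e-01) = 54.567058
converged: |Δa| < 1e-12 after 4 iterations
sag = a·(cosh(S/(2a)) − 1) = 54.567058·(cosh(0.868244) − 1) = 21.892583
T_max/T_min = cosh(S/(2a)) = 1.401205

a=54.567 sag=21.893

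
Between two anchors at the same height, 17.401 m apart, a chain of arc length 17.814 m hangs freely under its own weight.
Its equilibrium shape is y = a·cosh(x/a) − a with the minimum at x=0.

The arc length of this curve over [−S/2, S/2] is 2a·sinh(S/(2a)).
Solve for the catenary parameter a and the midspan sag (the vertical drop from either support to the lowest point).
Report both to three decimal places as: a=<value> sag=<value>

a=23.137 sag=1.655

seed: a₀ = √(S³/(24(L−S))) = √(17.401³/(24·0.413)) = 23.055825
iter 1: u=0.377367  f(a)=+2.951e-03  f'(a)=-3.634e-02  a ← 23.055825 − (+2.951e-03/-3.634e-02) = 23.137023
iter 2: u=0.376042  f(a)=+1.566e-05  f'(a)=-3.595e-02  a ← 23.137023 − (+1.566e-05/-3.595e-02) = 23.137459
iter 3: u=0.376035  f(a)=+4.464e-10  f'(a)=-3.595e-02  a ← 23.137459 − (+4.464e-10/-3.595e-02) = 23.137459
iter 4: u=0.376035  f(a)=+3.553e-15  f'(a)=-3.595e-02  a ← 23.137459 − (+3.553e-15/-3.595e-02) = 23.137459
converged: |Δa| < 1e-12 after 4 iterations
sag = a·(cosh(S/(2a)) − 1) = 23.137459·(cosh(0.376035) − 1) = 1.655214
T_max/T_min = cosh(S/(2a)) = 1.071538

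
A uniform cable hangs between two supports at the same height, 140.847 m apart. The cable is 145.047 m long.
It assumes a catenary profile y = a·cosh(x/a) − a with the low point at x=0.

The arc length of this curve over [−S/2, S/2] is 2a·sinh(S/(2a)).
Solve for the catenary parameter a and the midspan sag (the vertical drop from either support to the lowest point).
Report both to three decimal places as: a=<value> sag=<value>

a=167.231 sag=15.049

seed: a₀ = √(S³/(24(L−S))) = √(140.847³/(24·4.200)) = 166.491143
iter 1: u=0.422986  f(a)=+3.773e-02  f'(a)=-5.136e-02  a ← 166.491143 − (+3.773e-02/-5.136e-02) = 167.225800
iter 2: u=0.421128  f(a)=+2.512e-04  f'(a)=-5.068e-02  a ← 167.225800 − (+2.512e-04/-5.068e-02) = 167.230757
iter 3: u=0.421116  f(a)=+1.130e-08  f'(a)=-5.068e-02  a ← 167.230757 − (+1.130e-08/-5.068e-02) = 167.230757
iter 4: u=0.421116  f(a)=+2.842e-14  f'(a)=-5.068e-02  a ← 167.230757 − (+2.842e-14/-5.068e-02) = 167.230757
converged: |Δa| < 1e-12 after 4 iterations
sag = a·(cosh(S/(2a)) − 1) = 167.230757·(cosh(0.421116) − 1) = 15.048655
T_max/T_min = cosh(S/(2a)) = 1.089987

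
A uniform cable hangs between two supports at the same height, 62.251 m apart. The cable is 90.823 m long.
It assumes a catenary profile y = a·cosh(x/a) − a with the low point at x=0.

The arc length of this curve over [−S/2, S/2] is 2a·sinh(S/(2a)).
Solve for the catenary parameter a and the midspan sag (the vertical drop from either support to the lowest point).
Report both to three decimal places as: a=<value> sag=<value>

a=19.932 sag=29.662

seed: a₀ = √(S³/(24(L−S))) = √(62.251³/(24·28.572)) = 18.756144
iter 1: u=1.659483  f(a)=+4.202e+00  f'(a)=-3.973e+00  a ← 18.756144 − (+4.202e+00/-3.973e+00) = 19.813968
iter 2: u=1.570887  f(a)=+3.817e-01  f'(a)=-3.281e+00  a ← 19.813968 − (+3.817e-01/-3.281e+00) = 19.930315
iter 3: u=1.561716  f(a)=+3.845e-03  f'(a)=-3.215e+00  a ← 19.930315 − (+3.845e-03/-3.215e+00) = 19.931510
iter 4: u=1.561623  f(a)=+3.987e-07  f'(a)=-3.214e+00  a ← 19.931510 − (+3.987e-07/-3.214e+00) = 19.931510
iter 5: u=1.561623  f(a)=-1.421e-14  f'(a)=-3.214e+00  a ← 19.931510 − (-1.421e-14/-3.214e+00) = 19.931510
converged: |Δa| < 1e-12 after 5 iterations
sag = a·(cosh(S/(2a)) − 1) = 19.931510·(cosh(1.561623) − 1) = 29.661528
T_max/T_min = cosh(S/(2a)) = 2.488173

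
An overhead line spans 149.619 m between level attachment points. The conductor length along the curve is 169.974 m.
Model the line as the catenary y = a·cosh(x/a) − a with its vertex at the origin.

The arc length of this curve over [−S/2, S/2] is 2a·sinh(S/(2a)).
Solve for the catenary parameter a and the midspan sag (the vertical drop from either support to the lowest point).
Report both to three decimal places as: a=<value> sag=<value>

seed: a₀ = √(S³/(24(L−S))) = √(149.619³/(24·20.355)) = 82.801642
iter 1: u=0.903478  f(a)=+8.471e-01  f'(a)=-5.330e-01  a ← 82.801642 − (+8.471e-01/-5.330e-01) = 84.391001
iter 2: u=0.886463  f(a)=+2.500e-02  f'(a)=-5.019e-01  a ← 84.391001 − (+2.500e-02/-5.019e-01) = 84.440818
iter 3: u=0.885940  f(a)=+2.326e-05  f'(a)=-5.010e-01  a ← 84.440818 − (+2.326e-05/-5.010e-01) = 84.440864
iter 4: u=0.885940  f(a)=+2.015e-11  f'(a)=-5.010e-01  a ← 84.440864 − (+2.015e-11/-5.010e-01) = 84.440864
converged: |Δa| < 1e-12 after 4 iterations
sag = a·(cosh(S/(2a)) − 1) = 84.440864·(cosh(0.885940) − 1) = 35.363350
T_max/T_min = cosh(S/(2a)) = 1.418794

a=84.441 sag=35.363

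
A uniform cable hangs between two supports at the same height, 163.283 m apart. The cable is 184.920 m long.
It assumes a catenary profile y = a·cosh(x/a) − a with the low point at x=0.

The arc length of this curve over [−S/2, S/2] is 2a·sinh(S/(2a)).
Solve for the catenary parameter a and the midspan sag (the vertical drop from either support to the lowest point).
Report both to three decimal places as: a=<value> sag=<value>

seed: a₀ = √(S³/(24(L−S))) = √(163.283³/(24·21.637)) = 91.560322
iter 1: u=0.891669  f(a)=+8.766e-01  f'(a)=-5.113e-01  a ← 91.560322 − (+8.766e-01/-5.113e-01) = 93.274842
iter 2: u=0.875279  f(a)=+2.523e-02  f'(a)=-4.822e-01  a ← 93.274842 − (+2.523e-02/-4.822e-01) = 93.327158
iter 3: u=0.874788  f(a)=+2.227e-05  f'(a)=-4.814e-01  a ← 93.327158 − (+2.227e-05/-4.814e-01) = 93.327204
iter 4: u=0.874788  f(a)=+1.739e-11  f'(a)=-4.814e-01  a ← 93.327204 − (+1.739e-11/-4.814e-01) = 93.327204
converged: |Δa| < 1e-12 after 4 iterations
sag = a·(cosh(S/(2a)) − 1) = 93.327204·(cosh(0.874788) − 1) = 38.045619
T_max/T_min = cosh(S/(2a)) = 1.407658

a=93.327 sag=38.046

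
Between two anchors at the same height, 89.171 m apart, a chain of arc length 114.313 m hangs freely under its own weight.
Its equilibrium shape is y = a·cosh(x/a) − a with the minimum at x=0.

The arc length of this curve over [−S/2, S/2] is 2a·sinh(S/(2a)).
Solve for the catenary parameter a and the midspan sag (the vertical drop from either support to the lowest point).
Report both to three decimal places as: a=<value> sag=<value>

a=35.644 sag=31.716

seed: a₀ = √(S³/(24(L−S))) = √(89.171³/(24·25.142)) = 34.279140
iter 1: u=1.300660  f(a)=+2.214e+00  f'(a)=-1.731e+00  a ← 34.279140 − (+2.214e+00/-1.731e+00) = 35.558727
iter 2: u=1.253855  f(a)=+1.300e-01  f'(a)=-1.533e+00  a ← 35.558727 − (+1.300e-01/-1.533e+00) = 35.643561
iter 3: u=1.250871  f(a)=+5.102e-04  f'(a)=-1.521e+00  a ← 35.643561 − (+5.102e-04/-1.521e+00) = 35.643897
iter 4: u=1.250859  f(a)=+7.924e-09  f'(a)=-1.521e+00  a ← 35.643897 − (+7.924e-09/-1.521e+00) = 35.643897
iter 5: u=1.250859  f(a)=+2.842e-14  f'(a)=-1.521e+00  a ← 35.643897 − (+2.842e-14/-1.521e+00) = 35.643897
converged: |Δa| < 1e-12 after 5 iterations
sag = a·(cosh(S/(2a)) − 1) = 35.643897·(cosh(1.250859) − 1) = 31.715979
T_max/T_min = cosh(S/(2a)) = 1.889801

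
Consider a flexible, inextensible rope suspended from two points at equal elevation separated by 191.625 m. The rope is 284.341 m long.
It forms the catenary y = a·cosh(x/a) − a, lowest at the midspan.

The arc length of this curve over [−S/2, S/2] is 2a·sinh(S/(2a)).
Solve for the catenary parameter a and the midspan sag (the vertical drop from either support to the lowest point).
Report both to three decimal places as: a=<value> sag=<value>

seed: a₀ = √(S³/(24(L−S))) = √(191.625³/(24·92.716)) = 56.233522
iter 1: u=1.703832  f(a)=+1.443e+01  f'(a)=-4.360e+00  a ← 56.233522 − (+1.443e+01/-4.360e+00) = 59.542700
iter 2: u=1.609139  f(a)=+1.372e+00  f'(a)=-3.567e+00  a ← 59.542700 − (+1.372e+00/-3.567e+00) = 59.927228
iter 3: u=1.598814  f(a)=+1.527e-02  f'(a)=-3.488e+00  a ← 59.927228 − (+1.527e-02/-3.488e+00) = 59.931606
iter 4: u=1.598697  f(a)=+1.940e-06  f'(a)=-3.487e+00  a ← 59.931606 − (+1.940e-06/-3.487e+00) = 59.931607
iter 5: u=1.598697  f(a)=+5.684e-14  f'(a)=-3.487e+00  a ← 59.931607 − (+5.684e-14/-3.487e+00) = 59.931607
converged: |Δa| < 1e-12 after 5 iterations
sag = a·(cosh(S/(2a)) − 1) = 59.931607·(cosh(1.598697) − 1) = 94.354648
T_max/T_min = cosh(S/(2a)) = 2.574372

a=59.932 sag=94.355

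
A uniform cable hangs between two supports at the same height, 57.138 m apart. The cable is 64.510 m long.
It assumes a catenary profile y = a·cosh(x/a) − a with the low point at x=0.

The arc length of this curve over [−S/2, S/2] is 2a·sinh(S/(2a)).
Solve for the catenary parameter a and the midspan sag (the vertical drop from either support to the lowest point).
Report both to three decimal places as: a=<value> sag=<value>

seed: a₀ = √(S³/(24(L−S))) = √(57.138³/(24·7.372)) = 32.470522
iter 1: u=0.879844  f(a)=+2.907e-01  f'(a)=-4.902e-01  a ← 32.470522 − (+2.907e-01/-4.902e-01) = 33.063449
iter 2: u=0.864066  f(a)=+8.152e-03  f'(a)=-4.631e-01  a ← 33.063449 − (+8.152e-03/-4.631e-01) = 33.081055
iter 3: u=0.863606  f(a)=+6.824e-06  f'(a)=-4.623e-01  a ← 33.081055 − (+6.824e-06/-4.623e-01) = 33.081070
iter 4: u=0.863606  f(a)=+4.803e-12  f'(a)=-4.623e-01  a ← 33.081070 − (+4.803e-12/-4.623e-01) = 33.081070
converged: |Δa| < 1e-12 after 4 iterations
sag = a·(cosh(S/(2a)) − 1) = 33.081070·(cosh(0.863606) − 1) = 13.122201
T_max/T_min = cosh(S/(2a)) = 1.396668

a=33.081 sag=13.122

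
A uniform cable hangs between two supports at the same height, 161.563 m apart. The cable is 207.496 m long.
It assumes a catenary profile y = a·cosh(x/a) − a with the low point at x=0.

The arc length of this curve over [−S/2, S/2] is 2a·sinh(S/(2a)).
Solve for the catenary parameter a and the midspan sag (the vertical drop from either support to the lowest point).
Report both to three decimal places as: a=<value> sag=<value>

seed: a₀ = √(S³/(24(L−S))) = √(161.563³/(24·45.933)) = 61.850731
iter 1: u=1.306072  f(a)=+4.081e+00  f'(a)=-1.755e+00  a ← 61.850731 − (+4.081e+00/-1.755e+00) = 64.176428
iter 2: u=1.258741  f(a)=+2.415e-01  f'(a)=-1.553e+00  a ← 64.176428 − (+2.415e-01/-1.553e+00) = 64.331948
iter 3: u=1.255698  f(a)=+9.630e-04  f'(a)=-1.540e+00  a ← 64.331948 − (+9.630e-04/-1.540e+00) = 64.332574
iter 4: u=1.255686  f(a)=+1.545e-08  f'(a)=-1.540e+00  a ← 64.332574 − (+1.545e-08/-1.540e+00) = 64.332574
iter 5: u=1.255686  f(a)=+0.000e+00  f'(a)=-1.540e+00  a ← 64.332574 − (+0.000e+00/-1.540e+00) = 64.332574
converged: |Δa| < 1e-12 after 5 iterations
sag = a·(cosh(S/(2a)) − 1) = 64.332574·(cosh(1.255686) − 1) = 57.742516
T_max/T_min = cosh(S/(2a)) = 1.897563

a=64.333 sag=57.743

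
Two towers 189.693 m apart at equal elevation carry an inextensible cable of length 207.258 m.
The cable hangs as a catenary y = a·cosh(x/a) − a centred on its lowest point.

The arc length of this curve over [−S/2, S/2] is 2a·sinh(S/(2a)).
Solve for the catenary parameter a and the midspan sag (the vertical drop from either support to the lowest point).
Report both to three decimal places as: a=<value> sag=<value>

a=128.978 sag=36.474

seed: a₀ = √(S³/(24(L−S))) = √(189.693³/(24·17.565)) = 127.246914
iter 1: u=0.745374  f(a)=+4.944e-01  f'(a)=-2.917e-01  a ← 127.246914 − (+4.944e-01/-2.917e-01) = 128.941823
iter 2: u=0.735576  f(a)=+1.005e-02  f'(a)=-2.800e-01  a ← 128.941823 − (+1.005e-02/-2.800e-01) = 128.977729
iter 3: u=0.735371  f(a)=+4.346e-06  f'(a)=-2.797e-01  a ← 128.977729 − (+4.346e-06/-2.797e-01) = 128.977744
iter 4: u=0.735371  f(a)=+8.242e-13  f'(a)=-2.797e-01  a ← 128.977744 − (+8.242e-13/-2.797e-01) = 128.977744
converged: |Δa| < 1e-12 after 4 iterations
sag = a·(cosh(S/(2a)) − 1) = 128.977744·(cosh(0.735371) − 1) = 36.473844
T_max/T_min = cosh(S/(2a)) = 1.282792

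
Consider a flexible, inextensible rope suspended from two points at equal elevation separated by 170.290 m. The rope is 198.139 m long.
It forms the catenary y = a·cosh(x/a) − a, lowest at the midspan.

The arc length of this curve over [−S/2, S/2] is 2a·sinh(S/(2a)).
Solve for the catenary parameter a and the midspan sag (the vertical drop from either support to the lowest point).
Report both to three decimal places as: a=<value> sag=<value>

seed: a₀ = √(S³/(24(L−S))) = √(170.290³/(24·27.849)) = 85.955426
iter 1: u=0.990572  f(a)=+1.399e+00  f'(a)=-7.138e-01  a ← 85.955426 − (+1.399e+00/-7.138e-01) = 87.914798
iter 2: u=0.968495  f(a)=+4.925e-02  f'(a)=-6.644e-01  a ← 87.914798 − (+4.925e-02/-6.644e-01) = 87.988936
iter 3: u=0.967678  f(a)=+6.602e-05  f'(a)=-6.626e-01  a ← 87.988936 − (+6.602e-05/-6.626e-01) = 87.989036
iter 4: u=0.967677  f(a)=+1.189e-10  f'(a)=-6.626e-01  a ← 87.989036 − (+1.189e-10/-6.626e-01) = 87.989036
iter 5: u=0.967677  f(a)=+2.842e-14  f'(a)=-6.626e-01  a ← 87.989036 − (+2.842e-14/-6.626e-01) = 87.989036
converged: |Δa| < 1e-12 after 5 iterations
sag = a·(cosh(S/(2a)) − 1) = 87.989036·(cosh(0.967677) − 1) = 44.513176
T_max/T_min = cosh(S/(2a)) = 1.505895

a=87.989 sag=44.513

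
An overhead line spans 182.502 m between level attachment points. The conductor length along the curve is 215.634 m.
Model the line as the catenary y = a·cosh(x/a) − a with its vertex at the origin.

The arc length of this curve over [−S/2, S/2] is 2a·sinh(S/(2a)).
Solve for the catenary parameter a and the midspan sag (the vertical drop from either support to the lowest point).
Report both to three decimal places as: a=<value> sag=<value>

a=89.720 sag=50.545

seed: a₀ = √(S³/(24(L−S))) = √(182.502³/(24·33.132)) = 87.432319
iter 1: u=1.043676  f(a)=+1.852e+00  f'(a)=-8.437e-01  a ← 87.432319 − (+1.852e+00/-8.437e-01) = 89.627336
iter 2: u=1.018116  f(a)=+7.204e-02  f'(a)=-7.792e-01  a ← 89.627336 − (+7.204e-02/-7.792e-01) = 89.719780
iter 3: u=1.017067  f(a)=+1.188e-04  f'(a)=-7.767e-01  a ← 89.719780 − (+1.188e-04/-7.767e-01) = 89.719933
iter 4: u=1.017065  f(a)=+3.240e-10  f'(a)=-7.767e-01  a ← 89.719933 − (+3.240e-10/-7.767e-01) = 89.719933
iter 5: u=1.017065  f(a)=-5.684e-14  f'(a)=-7.767e-01  a ← 89.719933 − (-5.684e-14/-7.767e-01) = 89.719933
converged: |Δa| < 1e-12 after 5 iterations
sag = a·(cosh(S/(2a)) − 1) = 89.719933·(cosh(1.017065) − 1) = 50.544717
T_max/T_min = cosh(S/(2a)) = 1.563361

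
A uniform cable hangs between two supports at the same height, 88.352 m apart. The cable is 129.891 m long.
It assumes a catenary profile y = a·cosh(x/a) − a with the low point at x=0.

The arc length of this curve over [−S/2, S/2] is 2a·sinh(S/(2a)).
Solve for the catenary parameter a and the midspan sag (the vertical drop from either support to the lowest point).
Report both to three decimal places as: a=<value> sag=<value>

seed: a₀ = √(S³/(24(L−S))) = √(88.352³/(24·41.539)) = 26.302131
iter 1: u=1.679560  f(a)=+6.268e+00  f'(a)=-4.144e+00  a ← 26.302131 − (+6.268e+00/-4.144e+00) = 27.814654
iter 2: u=1.588228  f(a)=+5.814e-01  f'(a)=-3.408e+00  a ← 27.814654 − (+5.814e-01/-3.408e+00) = 27.985232
iter 3: u=1.578547  f(a)=+6.130e-03  f'(a)=-3.337e+00  a ← 27.985232 − (+6.130e-03/-3.337e+00) = 27.987069
iter 4: u=1.578443  f(a)=+6.973e-07  f'(a)=-3.336e+00  a ← 27.987069 − (+6.973e-07/-3.336e+00) = 27.987070
iter 5: u=1.578443  f(a)=+2.842e-14  f'(a)=-3.336e+00  a ← 27.987070 − (+2.842e-14/-3.336e+00) = 27.987070
converged: |Δa| < 1e-12 after 5 iterations
sag = a·(cosh(S/(2a)) − 1) = 27.987070·(cosh(1.578443) − 1) = 42.732051
T_max/T_min = cosh(S/(2a)) = 2.526850

a=27.987 sag=42.732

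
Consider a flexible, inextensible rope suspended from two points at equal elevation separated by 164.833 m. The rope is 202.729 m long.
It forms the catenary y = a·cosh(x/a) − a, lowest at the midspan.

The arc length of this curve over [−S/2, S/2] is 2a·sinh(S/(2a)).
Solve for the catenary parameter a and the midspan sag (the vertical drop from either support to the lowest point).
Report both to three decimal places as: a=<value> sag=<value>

seed: a₀ = √(S³/(24(L−S))) = √(164.833³/(24·37.896)) = 70.172013
iter 1: u=1.174492  f(a)=+2.701e+00  f'(a)=-1.237e+00  a ← 70.172013 − (+2.701e+00/-1.237e+00) = 72.356420
iter 2: u=1.139035  f(a)=+1.313e-01  f'(a)=-1.119e+00  a ← 72.356420 − (+1.313e-01/-1.119e+00) = 72.473716
iter 3: u=1.137192  f(a)=+3.450e-04  f'(a)=-1.113e+00  a ← 72.473716 − (+3.450e-04/-1.113e+00) = 72.474026
iter 4: u=1.137187  f(a)=+2.397e-09  f'(a)=-1.113e+00  a ← 72.474026 − (+2.397e-09/-1.113e+00) = 72.474026
iter 5: u=1.137187  f(a)=+0.000e+00  f'(a)=-1.113e+00  a ← 72.474026 − (+0.000e+00/-1.113e+00) = 72.474026
converged: |Δa| < 1e-12 after 5 iterations
sag = a·(cosh(S/(2a)) − 1) = 72.474026·(cosh(1.137187) − 1) = 52.134346
T_max/T_min = cosh(S/(2a)) = 1.719352

a=72.474 sag=52.134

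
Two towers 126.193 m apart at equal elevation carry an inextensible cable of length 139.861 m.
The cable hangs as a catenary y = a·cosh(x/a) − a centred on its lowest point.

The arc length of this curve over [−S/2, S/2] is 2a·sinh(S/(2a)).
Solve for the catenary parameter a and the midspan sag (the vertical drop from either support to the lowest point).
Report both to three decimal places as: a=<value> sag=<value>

seed: a₀ = √(S³/(24(L−S))) = √(126.193³/(24·13.668)) = 78.269902
iter 1: u=0.806140  f(a)=+4.510e-01  f'(a)=-3.725e-01  a ← 78.269902 − (+4.510e-01/-3.725e-01) = 79.480830
iter 2: u=0.793858  f(a)=+1.068e-02  f'(a)=-3.550e-01  a ← 79.480830 − (+1.068e-02/-3.550e-01) = 79.510914
iter 3: u=0.793558  f(a)=+6.311e-06  f'(a)=-3.546e-01  a ← 79.510914 − (+6.311e-06/-3.546e-01) = 79.510931
iter 4: u=0.793558  f(a)=+2.217e-12  f'(a)=-3.546e-01  a ← 79.510931 − (+2.217e-12/-3.546e-01) = 79.510931
converged: |Δa| < 1e-12 after 4 iterations
sag = a·(cosh(S/(2a)) − 1) = 79.510931·(cosh(0.793558) − 1) = 26.377043
T_max/T_min = cosh(S/(2a)) = 1.331741

a=79.511 sag=26.377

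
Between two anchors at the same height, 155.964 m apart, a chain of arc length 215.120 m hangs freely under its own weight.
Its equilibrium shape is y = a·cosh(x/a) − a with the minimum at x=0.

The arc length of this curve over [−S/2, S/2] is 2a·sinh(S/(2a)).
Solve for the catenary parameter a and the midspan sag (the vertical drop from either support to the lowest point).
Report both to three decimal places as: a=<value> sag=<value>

seed: a₀ = √(S³/(24(L−S))) = √(155.964³/(24·59.156)) = 51.692975
iter 1: u=1.508561  f(a)=+7.108e+00  f'(a)=-2.854e+00  a ← 51.692975 − (+7.108e+00/-2.854e+00) = 54.183619
iter 2: u=1.439217  f(a)=+5.460e-01  f'(a)=-2.431e+00  a ← 54.183619 − (+5.460e-01/-2.431e+00) = 54.408237
iter 3: u=1.433276  f(a)=+3.814e-03  f'(a)=-2.397e+00  a ← 54.408237 − (+3.814e-03/-2.397e+00) = 54.409828
iter 4: u=1.433234  f(a)=+1.890e-07  f'(a)=-2.397e+00  a ← 54.409828 − (+1.890e-07/-2.397e+00) = 54.409828
iter 5: u=1.433234  f(a)=+0.000e+00  f'(a)=-2.397e+00  a ← 54.409828 − (+0.000e+00/-2.397e+00) = 54.409828
converged: |Δa| < 1e-12 after 5 iterations
sag = a·(cosh(S/(2a)) − 1) = 54.409828·(cosh(1.433234) − 1) = 66.128892
T_max/T_min = cosh(S/(2a)) = 2.215385

a=54.410 sag=66.129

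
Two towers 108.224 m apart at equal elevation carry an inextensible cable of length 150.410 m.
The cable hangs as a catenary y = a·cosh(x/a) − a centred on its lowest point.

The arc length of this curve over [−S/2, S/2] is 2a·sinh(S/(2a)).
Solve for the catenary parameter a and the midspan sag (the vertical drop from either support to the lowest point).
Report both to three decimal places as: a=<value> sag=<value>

seed: a₀ = √(S³/(24(L−S))) = √(108.224³/(24·42.186)) = 35.383075
iter 1: u=1.529319  f(a)=+5.217e+00  f'(a)=-2.991e+00  a ← 35.383075 − (+5.217e+00/-2.991e+00) = 37.127408
iter 2: u=1.457468  f(a)=+4.106e-01  f'(a)=-2.537e+00  a ← 37.127408 − (+4.106e-01/-2.537e+00) = 37.289255
iter 3: u=1.451142  f(a)=+3.024e-03  f'(a)=-2.500e+00  a ← 37.289255 − (+3.024e-03/-2.500e+00) = 37.290465
iter 4: u=1.451095  f(a)=+1.666e-07  f'(a)=-2.500e+00  a ← 37.290465 − (+1.666e-07/-2.500e+00) = 37.290465
iter 5: u=1.451095  f(a)=-2.842e-14  f'(a)=-2.500e+00  a ← 37.290465 − (-2.842e-14/-2.500e+00) = 37.290465
converged: |Δa| < 1e-12 after 5 iterations
sag = a·(cosh(S/(2a)) − 1) = 37.290465·(cosh(1.451095) − 1) = 46.652199
T_max/T_min = cosh(S/(2a)) = 2.251049

a=37.290 sag=46.652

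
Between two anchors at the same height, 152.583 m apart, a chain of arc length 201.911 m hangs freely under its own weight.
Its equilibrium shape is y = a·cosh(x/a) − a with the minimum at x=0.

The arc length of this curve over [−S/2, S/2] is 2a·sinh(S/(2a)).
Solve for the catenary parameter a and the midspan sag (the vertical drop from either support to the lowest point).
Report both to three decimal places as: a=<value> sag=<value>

seed: a₀ = √(S³/(24(L−S))) = √(152.583³/(24·49.328)) = 54.778086
iter 1: u=1.392738  f(a)=+5.011e+00  f'(a)=-2.175e+00  a ← 54.778086 − (+5.011e+00/-2.175e+00) = 57.081578
iter 2: u=1.336535  f(a)=+3.334e-01  f'(a)=-1.895e+00  a ← 57.081578 − (+3.334e-01/-1.895e+00) = 57.257553
iter 3: u=1.332427  f(a)=+1.709e-03  f'(a)=-1.875e+00  a ← 57.257553 − (+1.709e-03/-1.875e+00) = 57.258464
iter 4: u=1.332406  f(a)=+4.539e-08  f'(a)=-1.875e+00  a ← 57.258464 − (+4.539e-08/-1.875e+00) = 57.258464
iter 5: u=1.332406  f(a)=+2.842e-14  f'(a)=-1.875e+00  a ← 57.258464 − (+2.842e-14/-1.875e+00) = 57.258464
converged: |Δa| < 1e-12 after 5 iterations
sag = a·(cosh(S/(2a)) − 1) = 57.258464·(cosh(1.332406) − 1) = 58.804212
T_max/T_min = cosh(S/(2a)) = 2.026996

a=57.258 sag=58.804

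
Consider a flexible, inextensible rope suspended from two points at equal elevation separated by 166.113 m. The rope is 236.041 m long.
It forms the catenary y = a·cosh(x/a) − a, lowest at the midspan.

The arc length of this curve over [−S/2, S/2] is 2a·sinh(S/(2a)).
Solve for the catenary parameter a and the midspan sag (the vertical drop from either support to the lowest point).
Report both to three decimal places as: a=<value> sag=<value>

seed: a₀ = √(S³/(24(L−S))) = √(166.113³/(24·69.928)) = 52.260584
iter 1: u=1.589276  f(a)=+9.381e+00  f'(a)=-3.416e+00  a ← 52.260584 − (+9.381e+00/-3.416e+00) = 55.006905
iter 2: u=1.509929  f(a)=+7.902e-01  f'(a)=-2.863e+00  a ← 55.006905 − (+7.902e-01/-2.863e+00) = 55.282955
iter 3: u=1.502389  f(a)=+6.747e-03  f'(a)=-2.814e+00  a ← 55.282955 − (+6.747e-03/-2.814e+00) = 55.285353
iter 4: u=1.502324  f(a)=+5.010e-07  f'(a)=-2.814e+00  a ← 55.285353 − (+5.010e-07/-2.814e+00) = 55.285353
iter 5: u=1.502324  f(a)=-5.684e-14  f'(a)=-2.814e+00  a ← 55.285353 − (-5.684e-14/-2.814e+00) = 55.285353
converged: |Δa| < 1e-12 after 5 iterations
sag = a·(cosh(S/(2a)) − 1) = 55.285353·(cosh(1.502324) − 1) = 75.042344
T_max/T_min = cosh(S/(2a)) = 2.357364

a=55.285 sag=75.042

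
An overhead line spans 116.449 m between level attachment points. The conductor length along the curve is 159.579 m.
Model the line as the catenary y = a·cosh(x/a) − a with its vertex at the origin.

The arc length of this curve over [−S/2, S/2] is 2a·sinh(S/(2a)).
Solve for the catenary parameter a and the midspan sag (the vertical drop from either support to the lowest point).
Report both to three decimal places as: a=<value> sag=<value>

seed: a₀ = √(S³/(24(L−S))) = √(116.449³/(24·43.130)) = 39.057847
iter 1: u=1.490725  f(a)=+5.054e+00  f'(a)=-2.740e+00  a ← 39.057847 − (+5.054e+00/-2.740e+00) = 40.902383
iter 2: u=1.423499  f(a)=+3.801e-01  f'(a)=-2.342e+00  a ← 40.902383 − (+3.801e-01/-2.342e+00) = 41.064668
iter 3: u=1.417873  f(a)=+2.536e-03  f'(a)=-2.311e+00  a ← 41.064668 − (+2.536e-03/-2.311e+00) = 41.065765
iter 4: u=1.417836  f(a)=+1.145e-07  f'(a)=-2.311e+00  a ← 41.065765 − (+1.145e-07/-2.311e+00) = 41.065765
iter 5: u=1.417836  f(a)=-2.842e-14  f'(a)=-2.311e+00  a ← 41.065765 − (-2.842e-14/-2.311e+00) = 41.065765
converged: |Δa| < 1e-12 after 5 iterations
sag = a·(cosh(S/(2a)) − 1) = 41.065765·(cosh(1.417836) − 1) = 48.671414
T_max/T_min = cosh(S/(2a)) = 2.185207

a=41.066 sag=48.671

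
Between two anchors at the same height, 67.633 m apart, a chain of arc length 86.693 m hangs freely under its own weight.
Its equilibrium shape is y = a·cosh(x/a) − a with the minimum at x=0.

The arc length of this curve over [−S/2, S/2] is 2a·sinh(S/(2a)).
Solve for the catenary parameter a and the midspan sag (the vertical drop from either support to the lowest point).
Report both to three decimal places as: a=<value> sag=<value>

a=27.041 sag=24.049

seed: a₀ = √(S³/(24(L−S))) = √(67.633³/(24·19.060)) = 26.005841
iter 1: u=1.300342  f(a)=+1.678e+00  f'(a)=-1.729e+00  a ← 26.005841 − (+1.678e+00/-1.729e+00) = 26.976182
iter 2: u=1.253569  f(a)=+9.848e-02  f'(a)=-1.532e+00  a ← 26.976182 − (+9.848e-02/-1.532e+00) = 27.040482
iter 3: u=1.250588  f(a)=+3.861e-04  f'(a)=-1.520e+00  a ← 27.040482 − (+3.861e-04/-1.520e+00) = 27.040736
iter 4: u=1.250576  f(a)=+5.984e-09  f'(a)=-1.520e+00  a ← 27.040736 − (+5.984e-09/-1.520e+00) = 27.040736
iter 5: u=1.250576  f(a)=-1.421e-14  f'(a)=-1.520e+00  a ← 27.040736 − (-1.421e-14/-1.520e+00) = 27.040736
converged: |Δa| < 1e-12 after 5 iterations
sag = a·(cosh(S/(2a)) − 1) = 27.040736·(cosh(1.250576) − 1) = 24.048602
T_max/T_min = cosh(S/(2a)) = 1.889347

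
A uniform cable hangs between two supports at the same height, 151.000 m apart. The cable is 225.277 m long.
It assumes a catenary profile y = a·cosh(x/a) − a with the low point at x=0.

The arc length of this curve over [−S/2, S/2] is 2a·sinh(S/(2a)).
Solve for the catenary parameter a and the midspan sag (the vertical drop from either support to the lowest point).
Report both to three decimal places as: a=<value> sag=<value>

seed: a₀ = √(S³/(24(L−S))) = √(151.000³/(24·74.277)) = 43.947343
iter 1: u=1.717965  f(a)=+1.176e+01  f'(a)=-4.489e+00  a ← 43.947343 − (+1.176e+01/-4.489e+00) = 46.567899
iter 2: u=1.621289  f(a)=+1.134e+00  f'(a)=-3.662e+00  a ← 46.567899 − (+1.134e+00/-3.662e+00) = 46.877696
iter 3: u=1.610574  f(a)=+1.303e-02  f'(a)=-3.578e+00  a ← 46.877696 − (+1.303e-02/-3.578e+00) = 46.881338
iter 4: u=1.610449  f(a)=+1.764e-06  f'(a)=-3.577e+00  a ← 46.881338 − (+1.764e-06/-3.577e+00) = 46.881339
iter 5: u=1.610449  f(a)=+2.842e-14  f'(a)=-3.577e+00  a ← 46.881339 − (+2.842e-14/-3.577e+00) = 46.881339
converged: |Δa| < 1e-12 after 5 iterations
sag = a·(cosh(S/(2a)) − 1) = 46.881339·(cosh(1.610449) − 1) = 75.123955
T_max/T_min = cosh(S/(2a)) = 2.602428

a=46.881 sag=75.124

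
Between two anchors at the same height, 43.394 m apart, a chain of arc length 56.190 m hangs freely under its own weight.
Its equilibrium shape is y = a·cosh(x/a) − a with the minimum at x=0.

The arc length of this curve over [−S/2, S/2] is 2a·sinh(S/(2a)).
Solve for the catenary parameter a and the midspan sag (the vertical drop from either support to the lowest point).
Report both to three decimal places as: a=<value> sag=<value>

a=16.989 sag=15.843

seed: a₀ = √(S³/(24(L−S))) = √(43.394³/(24·12.796)) = 16.311796
iter 1: u=1.330142  f(a)=+1.181e+00  f'(a)=-1.865e+00  a ← 16.311796 − (+1.181e+00/-1.865e+00) = 16.945088
iter 2: u=1.280430  f(a)=+7.225e-02  f'(a)=-1.643e+00  a ← 16.945088 − (+7.225e-02/-1.643e+00) = 16.989068
iter 3: u=1.277115  f(a)=+3.095e-04  f'(a)=-1.629e+00  a ← 16.989068 − (+3.095e-04/-1.629e+00) = 16.989258
iter 4: u=1.277101  f(a)=+5.732e-09  f'(a)=-1.629e+00  a ← 16.989258 − (+5.732e-09/-1.629e+00) = 16.989258
iter 5: u=1.277101  f(a)=+0.000e+00  f'(a)=-1.629e+00  a ← 16.989258 − (+0.000e+00/-1.629e+00) = 16.989258
converged: |Δa| < 1e-12 after 5 iterations
sag = a·(cosh(S/(2a)) − 1) = 16.989258·(cosh(1.277101) − 1) = 15.843103
T_max/T_min = cosh(S/(2a)) = 1.932536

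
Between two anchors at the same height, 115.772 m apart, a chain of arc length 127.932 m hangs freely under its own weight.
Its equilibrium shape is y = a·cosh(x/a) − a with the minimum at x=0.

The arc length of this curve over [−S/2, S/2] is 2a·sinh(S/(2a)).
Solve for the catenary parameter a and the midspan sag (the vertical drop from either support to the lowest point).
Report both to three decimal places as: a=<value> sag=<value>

seed: a₀ = √(S³/(24(L−S))) = √(115.772³/(24·12.160)) = 72.917689
iter 1: u=0.793854  f(a)=+3.890e-01  f'(a)=-3.550e-01  a ← 72.917689 − (+3.890e-01/-3.550e-01) = 74.013287
iter 2: u=0.782103  f(a)=+8.940e-03  f'(a)=-3.389e-01  a ← 74.013287 − (+8.940e-03/-3.389e-01) = 74.039668
iter 3: u=0.781824  f(a)=+4.969e-06  f'(a)=-3.385e-01  a ← 74.039668 − (+4.969e-06/-3.385e-01) = 74.039683
iter 4: u=0.781824  f(a)=+1.535e-12  f'(a)=-3.385e-01  a ← 74.039683 − (+1.535e-12/-3.385e-01) = 74.039683
converged: |Δa| < 1e-12 after 4 iterations
sag = a·(cosh(S/(2a)) − 1) = 74.039683·(cosh(0.781824) − 1) = 23.804703
T_max/T_min = cosh(S/(2a)) = 1.321513

a=74.040 sag=23.805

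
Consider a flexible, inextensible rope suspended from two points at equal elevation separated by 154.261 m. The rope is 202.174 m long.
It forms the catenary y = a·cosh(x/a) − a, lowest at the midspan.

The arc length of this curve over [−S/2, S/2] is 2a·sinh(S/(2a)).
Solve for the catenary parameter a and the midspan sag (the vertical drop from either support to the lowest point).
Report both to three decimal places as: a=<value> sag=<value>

a=58.964 sag=58.063

seed: a₀ = √(S³/(24(L−S))) = √(154.261³/(24·47.913)) = 56.500450
iter 1: u=1.365131  f(a)=+4.668e+00  f'(a)=-2.034e+00  a ← 56.500450 − (+4.668e+00/-2.034e+00) = 58.795487
iter 2: u=1.311844  f(a)=+2.995e-01  f'(a)=-1.781e+00  a ← 58.795487 − (+2.995e-01/-1.781e+00) = 58.963683
iter 3: u=1.308102  f(a)=+1.420e-03  f'(a)=-1.764e+00  a ← 58.963683 − (+1.420e-03/-1.764e+00) = 58.964488
iter 4: u=1.308084  f(a)=+3.224e-08  f'(a)=-1.764e+00  a ← 58.964488 − (+3.224e-08/-1.764e+00) = 58.964488
iter 5: u=1.308084  f(a)=-2.842e-14  f'(a)=-1.764e+00  a ← 58.964488 − (-2.842e-14/-1.764e+00) = 58.964488
converged: |Δa| < 1e-12 after 5 iterations
sag = a·(cosh(S/(2a)) − 1) = 58.964488·(cosh(1.308084) − 1) = 58.062827
T_max/T_min = cosh(S/(2a)) = 1.984708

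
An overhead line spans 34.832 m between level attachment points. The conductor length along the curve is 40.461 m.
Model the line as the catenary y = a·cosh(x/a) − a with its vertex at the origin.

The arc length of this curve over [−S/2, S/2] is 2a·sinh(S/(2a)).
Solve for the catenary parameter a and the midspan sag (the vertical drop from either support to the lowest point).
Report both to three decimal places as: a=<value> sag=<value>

seed: a₀ = √(S³/(24(L−S))) = √(34.832³/(24·5.629)) = 17.686682
iter 1: u=0.984696  f(a)=+2.793e-01  f'(a)=-7.004e-01  a ← 17.686682 − (+2.793e-01/-7.004e-01) = 18.085425
iter 2: u=0.962985  f(a)=+9.724e-03  f'(a)=-6.524e-01  a ← 18.085425 − (+9.724e-03/-6.524e-01) = 18.100329
iter 3: u=0.962192  f(a)=+1.273e-05  f'(a)=-6.507e-01  a ← 18.100329 − (+1.273e-05/-6.507e-01) = 18.100349
iter 4: u=0.962191  f(a)=+2.187e-11  f'(a)=-6.507e-01  a ← 18.100349 − (+2.187e-11/-6.507e-01) = 18.100349
iter 5: u=0.962191  f(a)=+0.000e+00  f'(a)=-6.507e-01  a ← 18.100349 − (+0.000e+00/-6.507e-01) = 18.100349
converged: |Δa| < 1e-12 after 5 iterations
sag = a·(cosh(S/(2a)) − 1) = 18.100349·(cosh(0.962191) − 1) = 9.045475
T_max/T_min = cosh(S/(2a)) = 1.499740

a=18.100 sag=9.045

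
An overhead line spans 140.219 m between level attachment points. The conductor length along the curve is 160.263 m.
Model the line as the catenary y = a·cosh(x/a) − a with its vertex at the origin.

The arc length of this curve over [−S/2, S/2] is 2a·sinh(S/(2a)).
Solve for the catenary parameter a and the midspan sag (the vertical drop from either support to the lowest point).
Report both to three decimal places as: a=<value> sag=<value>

a=77.275 sag=34.046

seed: a₀ = √(S³/(24(L−S))) = √(140.219³/(24·20.044)) = 75.702894
iter 1: u=0.926114  f(a)=+8.773e-01  f'(a)=-5.764e-01  a ← 75.702894 − (+8.773e-01/-5.764e-01) = 77.225057
iter 2: u=0.907859  f(a)=+2.716e-02  f'(a)=-5.412e-01  a ← 77.225057 − (+2.716e-02/-5.412e-01) = 77.275243
iter 3: u=0.907270  f(a)=+2.787e-05  f'(a)=-5.401e-01  a ← 77.275243 − (+2.787e-05/-5.401e-01) = 77.275294
iter 4: u=0.907269  f(a)=+2.942e-11  f'(a)=-5.401e-01  a ← 77.275294 − (+2.942e-11/-5.401e-01) = 77.275294
converged: |Δa| < 1e-12 after 4 iterations
sag = a·(cosh(S/(2a)) − 1) = 77.275294·(cosh(0.907269) − 1) = 34.046439
T_max/T_min = cosh(S/(2a)) = 1.440586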